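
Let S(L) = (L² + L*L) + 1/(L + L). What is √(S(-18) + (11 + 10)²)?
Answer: √39203/6 ≈ 33.000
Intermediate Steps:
S(L) = 1/(2*L) + 2*L² (S(L) = (L² + L²) + 1/(2*L) = 2*L² + 1/(2*L) = 1/(2*L) + 2*L²)
√(S(-18) + (11 + 10)²) = √((½)*(1 + 4*(-18)³)/(-18) + (11 + 10)²) = √((½)*(-1/18)*(1 + 4*(-5832)) + 21²) = √((½)*(-1/18)*(1 - 23328) + 441) = √((½)*(-1/18)*(-23327) + 441) = √(23327/36 + 441) = √(39203/36) = √39203/6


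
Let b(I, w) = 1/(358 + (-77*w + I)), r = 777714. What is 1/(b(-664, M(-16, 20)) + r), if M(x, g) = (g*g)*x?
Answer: 492494/383019478717 ≈ 1.2858e-6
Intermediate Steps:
M(x, g) = x*g² (M(x, g) = g²*x = x*g²)
b(I, w) = 1/(358 + I - 77*w) (b(I, w) = 1/(358 + (I - 77*w)) = 1/(358 + I - 77*w))
1/(b(-664, M(-16, 20)) + r) = 1/(1/(358 - 664 - (-1232)*20²) + 777714) = 1/(1/(358 - 664 - (-1232)*400) + 777714) = 1/(1/(358 - 664 - 77*(-6400)) + 777714) = 1/(1/(358 - 664 + 492800) + 777714) = 1/(1/492494 + 777714) = 1/(383019478717/492494) = 492494/383019478717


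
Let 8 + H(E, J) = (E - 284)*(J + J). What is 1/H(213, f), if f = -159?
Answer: 1/22570 ≈ 4.4307e-5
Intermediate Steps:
H(E, J) = -8 + 2*J*(-284 + E) (H(E, J) = -8 + (E - 284)*(J + J) = -8 + (-284 + E)*(2*J) = -8 + 2*J*(-284 + E))
1/H(213, f) = 1/(-8 - 568*(-159) + 2*213*(-159)) = 1/(-8 + 90312 - 67734) = 1/22570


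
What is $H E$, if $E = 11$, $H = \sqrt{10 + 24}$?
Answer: $11 \sqrt{34} \approx 64.141$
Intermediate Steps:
$H = \sqrt{34} \approx 5.8309$
$H E = \sqrt{34} \cdot 11 = 11 \sqrt{34}$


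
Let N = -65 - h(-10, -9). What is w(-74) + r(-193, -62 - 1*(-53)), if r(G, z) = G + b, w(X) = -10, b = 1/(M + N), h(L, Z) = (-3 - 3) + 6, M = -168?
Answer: -47300/233 ≈ -203.00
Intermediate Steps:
h(L, Z) = 0 (h(L, Z) = -6 + 6 = 0)
N = -65 (N = -65 - 1*0 = -65 + 0 = -65)
b = -1/233 (b = 1/(-168 - 65) = 1/(-233) = -1/233 ≈ -0.0042918)
r(G, z) = -1/233 + G (r(G, z) = G - 1/233 = -1/233 + G)
w(-74) + r(-193, -62 - 1*(-53)) = -10 + (-1/233 - 193) = -10 - 44970/233 = -47300/233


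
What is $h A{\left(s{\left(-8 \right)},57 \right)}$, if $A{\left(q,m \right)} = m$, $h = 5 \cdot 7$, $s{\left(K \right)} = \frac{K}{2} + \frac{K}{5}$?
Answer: $1995$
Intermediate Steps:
$s{\left(K \right)} = \frac{7 K}{10}$ ($s{\left(K \right)} = K \frac{1}{2} + K \frac{1}{5} = \frac{K}{2} + \frac{K}{5} = \frac{7 K}{10}$)
$h = 35$
$h A{\left(s{\left(-8 \right)},57 \right)} = 35 \cdot 57 = 1995$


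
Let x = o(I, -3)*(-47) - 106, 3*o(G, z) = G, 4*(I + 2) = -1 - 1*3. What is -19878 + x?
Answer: -19937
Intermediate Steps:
I = -3 (I = -2 + (-1 - 1*3)/4 = -2 + (-1 - 3)/4 = -2 + (¼)*(-4) = -2 - 1 = -3)
o(G, z) = G/3
x = -59 (x = ((⅓)*(-3))*(-47) - 106 = -1*(-47) - 106 = 47 - 106 = -59)
-19878 + x = -19878 - 59 = -19937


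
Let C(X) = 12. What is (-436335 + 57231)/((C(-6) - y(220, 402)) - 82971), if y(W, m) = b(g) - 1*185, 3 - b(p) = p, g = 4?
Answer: 126368/27591 ≈ 4.5800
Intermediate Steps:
b(p) = 3 - p
y(W, m) = -186 (y(W, m) = (3 - 1*4) - 1*185 = (3 - 4) - 185 = -1 - 185 = -186)
(-436335 + 57231)/((C(-6) - y(220, 402)) - 82971) = (-436335 + 57231)/((12 - 1*(-186)) - 82971) = -379104/((12 + 186) - 82971) = -379104/(198 - 82971) = -379104/(-82773) = -379104*(-1/82773) = 126368/27591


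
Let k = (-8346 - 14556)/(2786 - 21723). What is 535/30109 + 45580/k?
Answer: 12994274617355/344778159 ≈ 37689.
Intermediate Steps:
k = 22902/18937 (k = -22902/(-18937) = -22902*(-1/18937) = 22902/18937 ≈ 1.2094)
535/30109 + 45580/k = 535/30109 + 45580/(22902/18937) = 535*(1/30109) + 45580*(18937/22902) = 535/30109 + 431574230/11451 = 12994274617355/344778159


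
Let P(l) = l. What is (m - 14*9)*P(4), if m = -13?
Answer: -556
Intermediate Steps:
(m - 14*9)*P(4) = (-13 - 14*9)*4 = (-13 - 126)*4 = -139*4 = -556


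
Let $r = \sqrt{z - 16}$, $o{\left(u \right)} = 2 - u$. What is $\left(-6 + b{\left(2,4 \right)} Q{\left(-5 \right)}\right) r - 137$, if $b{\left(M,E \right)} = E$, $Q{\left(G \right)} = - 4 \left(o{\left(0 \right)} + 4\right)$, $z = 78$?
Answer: $-137 - 102 \sqrt{62} \approx -940.15$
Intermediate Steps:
$Q{\left(G \right)} = -24$ ($Q{\left(G \right)} = - 4 \left(\left(2 - 0\right) + 4\right) = - 4 \left(\left(2 + 0\right) + 4\right) = - 4 \left(2 + 4\right) = \left(-4\right) 6 = -24$)
$r = \sqrt{62}$ ($r = \sqrt{78 - 16} = \sqrt{62} \approx 7.874$)
$\left(-6 + b{\left(2,4 \right)} Q{\left(-5 \right)}\right) r - 137 = \left(-6 + 4 \left(-24\right)\right) \sqrt{62} - 137 = \left(-6 - 96\right) \sqrt{62} - 137 = - 102 \sqrt{62} - 137 = -137 - 102 \sqrt{62}$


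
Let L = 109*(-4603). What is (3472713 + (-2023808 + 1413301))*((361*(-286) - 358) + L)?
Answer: -1732582020186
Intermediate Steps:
L = -501727
(3472713 + (-2023808 + 1413301))*((361*(-286) - 358) + L) = (3472713 + (-2023808 + 1413301))*((361*(-286) - 358) - 501727) = (3472713 - 610507)*((-103246 - 358) - 501727) = 2862206*(-103604 - 501727) = 2862206*(-605331) = -1732582020186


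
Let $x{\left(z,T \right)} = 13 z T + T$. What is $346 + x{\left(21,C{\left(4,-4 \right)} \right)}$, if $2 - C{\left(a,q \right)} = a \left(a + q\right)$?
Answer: $894$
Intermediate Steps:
$C{\left(a,q \right)} = 2 - a \left(a + q\right)$
$x{\left(z,T \right)} = T + 13 T z$ ($x{\left(z,T \right)} = 13 T z + T = T + 13 T z$)
$346 + x{\left(21,C{\left(4,-4 \right)} \right)} = 346 + \left(2 - 4^{2} - 4 \left(-4\right)\right) \left(1 + 13 \cdot 21\right) = 346 + \left(2 - 16 + 16\right) \left(1 + 273\right) = 346 + \left(2 - 16 + 16\right) 274 = 346 + 2 \cdot 274 = 346 + 548 = 894$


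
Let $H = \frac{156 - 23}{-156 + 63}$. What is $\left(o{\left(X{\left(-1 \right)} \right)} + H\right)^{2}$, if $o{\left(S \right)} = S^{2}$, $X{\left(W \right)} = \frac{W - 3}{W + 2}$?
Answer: $\frac{1836025}{8649} \approx 212.28$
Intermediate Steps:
$X{\left(W \right)} = \frac{-3 + W}{2 + W}$
$H = - \frac{133}{93}$ ($H = \frac{133}{-93} = 133 \left(- \frac{1}{93}\right) = - \frac{133}{93} \approx -1.4301$)
$\left(o{\left(X{\left(-1 \right)} \right)} + H\right)^{2} = \left(\left(\frac{-3 - 1}{2 - 1}\right)^{2} - \frac{133}{93}\right)^{2} = \left(\left(1^{-1} \left(-4\right)\right)^{2} - \frac{133}{93}\right)^{2} = \left(\left(1 \left(-4\right)\right)^{2} - \frac{133}{93}\right)^{2} = \left(\left(-4\right)^{2} - \frac{133}{93}\right)^{2} = \left(16 - \frac{133}{93}\right)^{2} = \left(\frac{1355}{93}\right)^{2} = \frac{1836025}{8649}$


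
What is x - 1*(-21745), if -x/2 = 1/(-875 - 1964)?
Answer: 61734057/2839 ≈ 21745.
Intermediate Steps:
x = 2/2839 (x = -2/(-875 - 1964) = -2/(-2839) = -2*(-1/2839) = 2/2839 ≈ 0.00070447)
x - 1*(-21745) = 2/2839 - 1*(-21745) = 2/2839 + 21745 = 61734057/2839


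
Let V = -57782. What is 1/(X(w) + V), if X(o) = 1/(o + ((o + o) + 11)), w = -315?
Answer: -934/53968389 ≈ -1.7306e-5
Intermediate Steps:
X(o) = 1/(11 + 3*o) (X(o) = 1/(o + (2*o + 11)) = 1/(o + (11 + 2*o)) = 1/(11 + 3*o))
1/(X(w) + V) = 1/(1/(11 + 3*(-315)) - 57782) = 1/(1/(11 - 945) - 57782) = 1/(1/(-934) - 57782) = 1/(-1/934 - 57782) = 1/(-53968389/934) = -934/53968389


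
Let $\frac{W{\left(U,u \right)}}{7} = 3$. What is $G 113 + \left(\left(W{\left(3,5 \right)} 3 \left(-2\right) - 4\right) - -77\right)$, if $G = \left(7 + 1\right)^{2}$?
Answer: $7179$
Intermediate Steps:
$W{\left(U,u \right)} = 21$ ($W{\left(U,u \right)} = 7 \cdot 3 = 21$)
$G = 64$ ($G = 8^{2} = 64$)
$G 113 + \left(\left(W{\left(3,5 \right)} 3 \left(-2\right) - 4\right) - -77\right) = 64 \cdot 113 + \left(\left(21 \cdot 3 \left(-2\right) - 4\right) - -77\right) = 7232 + \left(\left(21 \left(-6\right) - 4\right) + 77\right) = 7232 + \left(\left(-126 - 4\right) + 77\right) = 7232 + \left(-130 + 77\right) = 7232 - 53 = 7179$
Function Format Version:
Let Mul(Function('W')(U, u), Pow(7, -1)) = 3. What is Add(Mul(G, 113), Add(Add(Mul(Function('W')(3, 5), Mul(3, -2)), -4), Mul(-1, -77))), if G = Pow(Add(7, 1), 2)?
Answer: 7179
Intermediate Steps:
Function('W')(U, u) = 21 (Function('W')(U, u) = Mul(7, 3) = 21)
G = 64 (G = Pow(8, 2) = 64)
Add(Mul(G, 113), Add(Add(Mul(Function('W')(3, 5), Mul(3, -2)), -4), Mul(-1, -77))) = Add(Mul(64, 113), Add(Add(Mul(21, Mul(3, -2)), -4), Mul(-1, -77))) = Add(7232, Add(Add(Mul(21, -6), -4), 77)) = Add(7232, Add(Add(-126, -4), 77)) = Add(7232, Add(-130, 77)) = Add(7232, -53) = 7179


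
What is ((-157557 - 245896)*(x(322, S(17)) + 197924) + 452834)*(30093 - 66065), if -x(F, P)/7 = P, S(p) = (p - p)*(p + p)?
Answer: 2872456962363336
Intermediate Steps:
S(p) = 0 (S(p) = 0*(2*p) = 0)
x(F, P) = -7*P
((-157557 - 245896)*(x(322, S(17)) + 197924) + 452834)*(30093 - 66065) = ((-157557 - 245896)*(-7*0 + 197924) + 452834)*(30093 - 66065) = (-403453*(0 + 197924) + 452834)*(-35972) = (-403453*197924 + 452834)*(-35972) = (-79853031572 + 452834)*(-35972) = -79852578738*(-35972) = 2872456962363336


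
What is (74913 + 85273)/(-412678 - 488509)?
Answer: -160186/901187 ≈ -0.17775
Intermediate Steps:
(74913 + 85273)/(-412678 - 488509) = 160186/(-901187) = 160186*(-1/901187) = -160186/901187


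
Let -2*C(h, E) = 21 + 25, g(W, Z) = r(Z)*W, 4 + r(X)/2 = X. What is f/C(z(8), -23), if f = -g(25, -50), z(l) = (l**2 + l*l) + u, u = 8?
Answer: -2700/23 ≈ -117.39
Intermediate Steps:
r(X) = -8 + 2*X
g(W, Z) = W*(-8 + 2*Z) (g(W, Z) = (-8 + 2*Z)*W = W*(-8 + 2*Z))
z(l) = 8 + 2*l**2 (z(l) = (l**2 + l*l) + 8 = (l**2 + l**2) + 8 = 2*l**2 + 8 = 8 + 2*l**2)
C(h, E) = -23 (C(h, E) = -(21 + 25)/2 = -1/2*46 = -23)
f = 2700 (f = -2*25*(-4 - 50) = -2*25*(-54) = -1*(-2700) = 2700)
f/C(z(8), -23) = 2700/(-23) = 2700*(-1/23) = -2700/23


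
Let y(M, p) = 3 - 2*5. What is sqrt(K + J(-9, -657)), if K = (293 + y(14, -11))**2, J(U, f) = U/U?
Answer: sqrt(81797) ≈ 286.00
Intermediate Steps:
y(M, p) = -7 (y(M, p) = 3 - 10 = -7)
J(U, f) = 1
K = 81796 (K = (293 - 7)**2 = 286**2 = 81796)
sqrt(K + J(-9, -657)) = sqrt(81796 + 1) = sqrt(81797)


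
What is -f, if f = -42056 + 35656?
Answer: 6400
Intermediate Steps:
f = -6400
-f = -1*(-6400) = 6400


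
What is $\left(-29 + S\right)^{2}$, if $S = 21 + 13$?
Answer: $25$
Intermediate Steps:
$S = 34$
$\left(-29 + S\right)^{2} = \left(-29 + 34\right)^{2} = 5^{2} = 25$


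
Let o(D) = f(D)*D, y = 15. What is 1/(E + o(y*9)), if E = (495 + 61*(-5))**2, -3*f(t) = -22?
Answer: 1/37090 ≈ 2.6961e-5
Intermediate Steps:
f(t) = 22/3 (f(t) = -1/3*(-22) = 22/3)
E = 36100 (E = (495 - 305)**2 = 190**2 = 36100)
o(D) = 22*D/3
1/(E + o(y*9)) = 1/(36100 + 22*(15*9)/3) = 1/(36100 + (22/3)*135) = 1/(36100 + 990) = 1/37090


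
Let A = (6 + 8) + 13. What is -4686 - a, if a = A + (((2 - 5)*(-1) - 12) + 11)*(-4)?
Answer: -4705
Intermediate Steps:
A = 27 (A = 14 + 13 = 27)
a = 19 (a = 27 + (((2 - 5)*(-1) - 12) + 11)*(-4) = 27 + ((-3*(-1) - 12) + 11)*(-4) = 27 + ((3 - 12) + 11)*(-4) = 27 + (-9 + 11)*(-4) = 27 + 2*(-4) = 27 - 8 = 19)
-4686 - a = -4686 - 1*19 = -4686 - 19 = -4705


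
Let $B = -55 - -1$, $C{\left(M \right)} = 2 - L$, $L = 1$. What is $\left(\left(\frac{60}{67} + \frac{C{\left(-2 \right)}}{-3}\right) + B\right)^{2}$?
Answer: $\frac{115369081}{40401} \approx 2855.6$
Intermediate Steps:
$C{\left(M \right)} = 1$ ($C{\left(M \right)} = 2 - 1 = 1$)
$B = -54$ ($B = -55 + 1 = -54$)
$\left(\left(\frac{60}{67} + \frac{C{\left(-2 \right)}}{-3}\right) + B\right)^{2} = \left(\left(\frac{60}{67} + 1 \frac{1}{-3}\right) - 54\right)^{2} = \left(\left(60 \cdot \frac{1}{67} + 1 \left(- \frac{1}{3}\right)\right) - 54\right)^{2} = \left(\left(\frac{60}{67} - \frac{1}{3}\right) - 54\right)^{2} = \left(\frac{113}{201} - 54\right)^{2} = \left(- \frac{10741}{201}\right)^{2} = \frac{115369081}{40401}$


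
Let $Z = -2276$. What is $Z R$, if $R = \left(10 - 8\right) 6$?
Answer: $-27312$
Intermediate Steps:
$R = 12$ ($R = 2 \cdot 6 = 12$)
$Z R = \left(-2276\right) 12 = -27312$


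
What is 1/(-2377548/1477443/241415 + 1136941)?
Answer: 118892300615/135173531152726199 ≈ 8.7955e-7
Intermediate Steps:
1/(-2377548/1477443/241415 + 1136941) = 1/(-2377548*1/1477443*(1/241415) + 1136941) = 1/(-792516/492481*1/241415 + 1136941) = 1/(-792516/118892300615 + 1136941) = 1/(135173531152726199/118892300615) = 118892300615/135173531152726199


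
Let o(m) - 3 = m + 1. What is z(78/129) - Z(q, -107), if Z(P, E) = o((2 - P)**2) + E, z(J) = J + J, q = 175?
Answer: -1282466/43 ≈ -29825.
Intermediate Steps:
z(J) = 2*J
o(m) = 4 + m (o(m) = 3 + (m + 1) = 3 + (1 + m) = 4 + m)
Z(P, E) = 4 + E + (2 - P)**2 (Z(P, E) = (4 + (2 - P)**2) + E = 4 + E + (2 - P)**2)
z(78/129) - Z(q, -107) = 2*(78/129) - (4 - 107 + (-2 + 175)**2) = 2*(78*(1/129)) - (4 - 107 + 173**2) = 2*(26/43) - (4 - 107 + 29929) = 52/43 - 1*29826 = 52/43 - 29826 = -1282466/43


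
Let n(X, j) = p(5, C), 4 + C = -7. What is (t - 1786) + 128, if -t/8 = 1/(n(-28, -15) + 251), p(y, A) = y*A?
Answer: -81244/49 ≈ -1658.0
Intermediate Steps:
C = -11 (C = -4 - 7 = -11)
p(y, A) = A*y
n(X, j) = -55 (n(X, j) = -11*5 = -55)
t = -2/49 (t = -8/(-55 + 251) = -8/196 = -8*1/196 = -2/49 ≈ -0.040816)
(t - 1786) + 128 = (-2/49 - 1786) + 128 = -87516/49 + 128 = -81244/49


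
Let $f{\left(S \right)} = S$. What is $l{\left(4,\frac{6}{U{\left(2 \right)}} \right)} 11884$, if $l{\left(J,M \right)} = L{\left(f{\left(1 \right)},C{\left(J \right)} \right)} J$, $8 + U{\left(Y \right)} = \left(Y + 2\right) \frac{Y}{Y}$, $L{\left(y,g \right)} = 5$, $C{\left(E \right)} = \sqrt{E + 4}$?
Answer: $237680$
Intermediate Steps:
$C{\left(E \right)} = \sqrt{4 + E}$
$U{\left(Y \right)} = -6 + Y$ ($U{\left(Y \right)} = -8 + \left(Y + 2\right) \frac{Y}{Y} = -8 + \left(2 + Y\right) 1 = -8 + \left(2 + Y\right) = -6 + Y$)
$l{\left(J,M \right)} = 5 J$
$l{\left(4,\frac{6}{U{\left(2 \right)}} \right)} 11884 = 5 \cdot 4 \cdot 11884 = 20 \cdot 11884 = 237680$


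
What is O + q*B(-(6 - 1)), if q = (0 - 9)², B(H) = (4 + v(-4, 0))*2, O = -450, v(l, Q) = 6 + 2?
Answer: 1494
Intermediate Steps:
v(l, Q) = 8
B(H) = 24 (B(H) = (4 + 8)*2 = 12*2 = 24)
q = 81 (q = (-9)² = 81)
O + q*B(-(6 - 1)) = -450 + 81*24 = -450 + 1944 = 1494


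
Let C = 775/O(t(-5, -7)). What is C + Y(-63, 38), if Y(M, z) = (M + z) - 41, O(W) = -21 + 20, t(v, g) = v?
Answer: -841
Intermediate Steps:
O(W) = -1
Y(M, z) = -41 + M + z
C = -775 (C = 775/(-1) = 775*(-1) = -775)
C + Y(-63, 38) = -775 + (-41 - 63 + 38) = -775 - 66 = -841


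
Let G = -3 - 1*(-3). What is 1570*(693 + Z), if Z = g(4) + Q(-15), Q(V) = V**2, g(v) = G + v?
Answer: 1447540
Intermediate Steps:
G = 0 (G = -3 + 3 = 0)
g(v) = v (g(v) = 0 + v = v)
Z = 229 (Z = 4 + (-15)**2 = 4 + 225 = 229)
1570*(693 + Z) = 1570*(693 + 229) = 1570*922 = 1447540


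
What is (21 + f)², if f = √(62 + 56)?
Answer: (21 + √118)² ≈ 1015.2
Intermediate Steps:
f = √118 ≈ 10.863
(21 + f)² = (21 + √118)²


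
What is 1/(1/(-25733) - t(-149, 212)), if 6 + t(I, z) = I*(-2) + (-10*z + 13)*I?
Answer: -25733/8086209256 ≈ -3.1823e-6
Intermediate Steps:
t(I, z) = -6 - 2*I + I*(13 - 10*z) (t(I, z) = -6 + (I*(-2) + (-10*z + 13)*I) = -6 + (-2*I + (13 - 10*z)*I) = -6 + (-2*I + I*(13 - 10*z)) = -6 - 2*I + I*(13 - 10*z))
1/(1/(-25733) - t(-149, 212)) = 1/(1/(-25733) - (-6 + 11*(-149) - 10*(-149)*212)) = 1/(-1/25733 - (-6 - 1639 + 315880)) = 1/(-1/25733 - 1*314235) = 1/(-1/25733 - 314235) = 1/(-8086209256/25733) = -25733/8086209256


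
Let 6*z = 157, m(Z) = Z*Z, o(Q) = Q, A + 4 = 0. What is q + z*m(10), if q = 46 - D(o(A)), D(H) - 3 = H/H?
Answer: 7976/3 ≈ 2658.7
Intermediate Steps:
A = -4 (A = -4 + 0 = -4)
m(Z) = Z²
z = 157/6 (z = (⅙)*157 = 157/6 ≈ 26.167)
D(H) = 4 (D(H) = 3 + H/H = 3 + 1 = 4)
q = 42 (q = 46 - 1*4 = 46 - 4 = 42)
q + z*m(10) = 42 + (157/6)*10² = 42 + (157/6)*100 = 42 + 7850/3 = 7976/3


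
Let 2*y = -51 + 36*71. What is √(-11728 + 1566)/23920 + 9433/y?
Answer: 18866/2505 + I*√10162/23920 ≈ 7.5313 + 0.0042143*I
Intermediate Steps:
y = 2505/2 (y = (-51 + 36*71)/2 = (-51 + 2556)/2 = (½)*2505 = 2505/2 ≈ 1252.5)
√(-11728 + 1566)/23920 + 9433/y = √(-11728 + 1566)/23920 + 9433/(2505/2) = √(-10162)*(1/23920) + 9433*(2/2505) = (I*√10162)*(1/23920) + 18866/2505 = I*√10162/23920 + 18866/2505 = 18866/2505 + I*√10162/23920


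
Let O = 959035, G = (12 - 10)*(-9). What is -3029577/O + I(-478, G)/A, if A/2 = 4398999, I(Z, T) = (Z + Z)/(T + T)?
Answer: -21807971115659/6903481100670 ≈ -3.1590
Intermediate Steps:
G = -18 (G = 2*(-9) = -18)
I(Z, T) = Z/T (I(Z, T) = (2*Z)/((2*T)) = (2*Z)*(1/(2*T)) = Z/T)
A = 8797998 (A = 2*4398999 = 8797998)
-3029577/O + I(-478, G)/A = -3029577/959035 - 478/(-18)/8797998 = -3029577*1/959035 - 478*(-1/18)*(1/8797998) = -3029577/959035 + (239/9)*(1/8797998) = -3029577/959035 + 239/79181982 = -21807971115659/6903481100670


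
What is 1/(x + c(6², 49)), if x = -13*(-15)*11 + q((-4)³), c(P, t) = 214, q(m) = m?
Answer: 1/2295 ≈ 0.00043573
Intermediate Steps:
x = 2081 (x = -13*(-15)*11 + (-4)³ = 195*11 - 64 = 2145 - 64 = 2081)
1/(x + c(6², 49)) = 1/(2081 + 214) = 1/2295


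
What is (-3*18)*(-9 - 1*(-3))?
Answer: 324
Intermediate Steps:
(-3*18)*(-9 - 1*(-3)) = -54*(-9 + 3) = -54*(-6) = 324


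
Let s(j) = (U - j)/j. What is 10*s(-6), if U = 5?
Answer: -55/3 ≈ -18.333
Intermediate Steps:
s(j) = (5 - j)/j
10*s(-6) = 10*((5 - 1*(-6))/(-6)) = 10*(-(5 + 6)/6) = 10*(-⅙*11) = 10*(-11/6) = -55/3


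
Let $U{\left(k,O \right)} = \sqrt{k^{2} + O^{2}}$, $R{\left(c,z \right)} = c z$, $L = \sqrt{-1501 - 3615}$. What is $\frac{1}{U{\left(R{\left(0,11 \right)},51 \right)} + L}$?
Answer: $\frac{51}{7717} - \frac{2 i \sqrt{1279}}{7717} \approx 0.0066088 - 0.0092687 i$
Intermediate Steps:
$L = 2 i \sqrt{1279}$ ($L = \sqrt{-5116} = 2 i \sqrt{1279} \approx 71.526 i$)
$U{\left(k,O \right)} = \sqrt{O^{2} + k^{2}}$
$\frac{1}{U{\left(R{\left(0,11 \right)},51 \right)} + L} = \frac{1}{\sqrt{51^{2} + \left(0 \cdot 11\right)^{2}} + 2 i \sqrt{1279}} = \frac{1}{\sqrt{2601 + 0^{2}} + 2 i \sqrt{1279}} = \frac{1}{\sqrt{2601 + 0} + 2 i \sqrt{1279}} = \frac{1}{\sqrt{2601} + 2 i \sqrt{1279}} = \frac{1}{51 + 2 i \sqrt{1279}}$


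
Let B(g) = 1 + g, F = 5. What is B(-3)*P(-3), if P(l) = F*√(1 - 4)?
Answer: -10*I*√3 ≈ -17.32*I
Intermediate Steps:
P(l) = 5*I*√3 (P(l) = 5*√(1 - 4) = 5*√(-3) = 5*(I*√3) = 5*I*√3)
B(-3)*P(-3) = (1 - 3)*(5*I*√3) = -10*I*√3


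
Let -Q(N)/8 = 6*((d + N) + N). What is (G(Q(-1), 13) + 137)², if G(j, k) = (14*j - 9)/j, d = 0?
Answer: 23319241/1024 ≈ 22773.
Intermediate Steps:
Q(N) = -96*N (Q(N) = -48*((0 + N) + N) = -48*(N + N) = -48*2*N = -96*N)
G(j, k) = (-9 + 14*j)/j
(G(Q(-1), 13) + 137)² = ((14 - 9/((-96*(-1)))) + 137)² = ((14 - 9/96) + 137)² = ((14 - 9*1/96) + 137)² = ((14 - 3/32) + 137)² = (445/32 + 137)² = (4829/32)² = 23319241/1024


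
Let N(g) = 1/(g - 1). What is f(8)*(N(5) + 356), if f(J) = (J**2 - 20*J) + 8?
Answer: -31350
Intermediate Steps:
N(g) = 1/(-1 + g)
f(J) = 8 + J**2 - 20*J
f(8)*(N(5) + 356) = (8 + 8**2 - 20*8)*(1/(-1 + 5) + 356) = (8 + 64 - 160)*(1/4 + 356) = -88*(1/4 + 356) = -88*1425/4 = -31350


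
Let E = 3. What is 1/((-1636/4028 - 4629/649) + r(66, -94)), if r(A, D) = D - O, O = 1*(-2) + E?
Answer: -653543/67013429 ≈ -0.0097524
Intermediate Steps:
O = 1 (O = 1*(-2) + 3 = -2 + 3 = 1)
r(A, D) = -1 + D (r(A, D) = D - 1*1 = D - 1 = -1 + D)
1/((-1636/4028 - 4629/649) + r(66, -94)) = 1/((-1636/4028 - 4629/649) + (-1 - 94)) = 1/((-1636*1/4028 - 4629*1/649) - 95) = 1/((-409/1007 - 4629/649) - 95) = 1/(-4926844/653543 - 95) = 1/(-67013429/653543) = -653543/67013429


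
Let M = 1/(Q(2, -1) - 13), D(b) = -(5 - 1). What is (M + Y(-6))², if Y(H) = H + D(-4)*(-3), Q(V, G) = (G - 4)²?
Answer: 5329/144 ≈ 37.007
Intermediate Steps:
Q(V, G) = (-4 + G)²
D(b) = -4 (D(b) = -1*4 = -4)
Y(H) = 12 + H (Y(H) = H - 4*(-3) = H + 12 = 12 + H)
M = 1/12 (M = 1/((-4 - 1)² - 13) = 1/((-5)² - 13) = 1/(25 - 13) = 1/12 ≈ 0.083333)
(M + Y(-6))² = (1/12 + (12 - 6))² = (1/12 + 6)² = (73/12)² = 5329/144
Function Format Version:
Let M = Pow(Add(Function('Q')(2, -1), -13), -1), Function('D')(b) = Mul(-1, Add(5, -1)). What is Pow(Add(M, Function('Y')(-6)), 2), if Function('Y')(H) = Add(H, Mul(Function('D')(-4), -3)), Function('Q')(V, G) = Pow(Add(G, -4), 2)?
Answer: Rational(5329, 144) ≈ 37.007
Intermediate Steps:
Function('Q')(V, G) = Pow(Add(-4, G), 2)
Function('D')(b) = -4 (Function('D')(b) = Mul(-1, 4) = -4)
Function('Y')(H) = Add(12, H) (Function('Y')(H) = Add(H, Mul(-4, -3)) = Add(H, 12) = Add(12, H))
M = Rational(1, 12) (M = Pow(Add(Pow(Add(-4, -1), 2), -13), -1) = Pow(Add(Pow(-5, 2), -13), -1) = Pow(Add(25, -13), -1) = Pow(12, -1) = Rational(1, 12) ≈ 0.083333)
Pow(Add(M, Function('Y')(-6)), 2) = Pow(Add(Rational(1, 12), Add(12, -6)), 2) = Pow(Add(Rational(1, 12), 6), 2) = Pow(Rational(73, 12), 2) = Rational(5329, 144)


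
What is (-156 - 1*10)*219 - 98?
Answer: -36452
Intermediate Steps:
(-156 - 1*10)*219 - 98 = (-156 - 10)*219 - 98 = -166*219 - 98 = -36354 - 98 = -36452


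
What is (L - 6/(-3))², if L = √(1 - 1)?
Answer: 4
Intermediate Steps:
L = 0 (L = √0 = 0)
(L - 6/(-3))² = (0 - 6/(-3))² = (0 - 6*(-⅓))² = (0 + 2)² = 2² = 4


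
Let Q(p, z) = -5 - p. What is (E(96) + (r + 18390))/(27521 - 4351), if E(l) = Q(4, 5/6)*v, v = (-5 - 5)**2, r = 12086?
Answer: 14788/11585 ≈ 1.2765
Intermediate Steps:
v = 100 (v = (-10)**2 = 100)
E(l) = -900 (E(l) = (-5 - 1*4)*100 = (-5 - 4)*100 = -9*100 = -900)
(E(96) + (r + 18390))/(27521 - 4351) = (-900 + (12086 + 18390))/(27521 - 4351) = (-900 + 30476)/23170 = 29576*(1/23170) = 14788/11585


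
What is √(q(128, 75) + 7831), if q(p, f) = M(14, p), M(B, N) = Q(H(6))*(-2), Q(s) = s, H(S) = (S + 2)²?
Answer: √7703 ≈ 87.767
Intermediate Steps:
H(S) = (2 + S)²
M(B, N) = -128 (M(B, N) = (2 + 6)²*(-2) = 8²*(-2) = 64*(-2) = -128)
q(p, f) = -128
√(q(128, 75) + 7831) = √(-128 + 7831) = √7703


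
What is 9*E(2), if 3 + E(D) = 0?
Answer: -27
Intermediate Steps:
E(D) = -3 (E(D) = -3 + 0 = -3)
9*E(2) = 9*(-3) = -27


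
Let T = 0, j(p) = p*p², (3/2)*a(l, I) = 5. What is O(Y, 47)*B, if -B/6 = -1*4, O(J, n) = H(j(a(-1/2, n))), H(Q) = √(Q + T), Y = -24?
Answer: 80*√30/3 ≈ 146.06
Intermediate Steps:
a(l, I) = 10/3 (a(l, I) = (⅔)*5 = 10/3)
j(p) = p³
H(Q) = √Q (H(Q) = √(Q + 0) = √Q)
O(J, n) = 10*√30/9 (O(J, n) = √((10/3)³) = √(1000/27) = 10*√30/9)
B = 24 (B = -(-6)*4 = -6*(-4) = 24)
O(Y, 47)*B = (10*√30/9)*24 = 80*√30/3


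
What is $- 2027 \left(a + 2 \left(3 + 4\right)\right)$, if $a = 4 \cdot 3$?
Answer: $-52702$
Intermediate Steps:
$a = 12$
$- 2027 \left(a + 2 \left(3 + 4\right)\right) = - 2027 \left(12 + 2 \left(3 + 4\right)\right) = - 2027 \left(12 + 2 \cdot 7\right) = - 2027 \left(12 + 14\right) = \left(-2027\right) 26 = -52702$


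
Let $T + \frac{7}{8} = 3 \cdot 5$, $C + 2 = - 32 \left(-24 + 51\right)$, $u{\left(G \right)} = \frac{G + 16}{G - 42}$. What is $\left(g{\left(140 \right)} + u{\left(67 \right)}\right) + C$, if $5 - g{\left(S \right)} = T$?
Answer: $- \frac{174361}{200} \approx -871.8$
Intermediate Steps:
$u{\left(G \right)} = \frac{16 + G}{-42 + G}$
$C = -866$ ($C = -2 - 32 \left(-24 + 51\right) = -2 - 864 = -866$)
$T = \frac{113}{8}$ ($T = - \frac{7}{8} + 3 \cdot 5 = - \frac{7}{8} + 15 = \frac{113}{8} \approx 14.125$)
$g{\left(S \right)} = - \frac{73}{8}$ ($g{\left(S \right)} = 5 - \frac{113}{8} = - \frac{73}{8}$)
$\left(g{\left(140 \right)} + u{\left(67 \right)}\right) + C = \left(- \frac{73}{8} + \frac{16 + 67}{-42 + 67}\right) - 866 = \left(- \frac{73}{8} + \frac{1}{25} \cdot 83\right) - 866 = \left(- \frac{73}{8} + \frac{83}{25}\right) - 866 = - \frac{1161}{200} - 866 = - \frac{174361}{200}$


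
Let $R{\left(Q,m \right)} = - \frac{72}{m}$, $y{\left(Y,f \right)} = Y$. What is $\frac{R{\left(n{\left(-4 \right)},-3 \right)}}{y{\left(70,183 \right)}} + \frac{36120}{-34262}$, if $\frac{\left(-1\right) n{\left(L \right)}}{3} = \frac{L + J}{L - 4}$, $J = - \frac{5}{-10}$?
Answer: $- \frac{426528}{599585} \approx -0.71137$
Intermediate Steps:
$J = \frac{1}{2}$ ($J = \left(-5\right) \left(- \frac{1}{10}\right) = \frac{1}{2} \approx 0.5$)
$n{\left(L \right)} = - \frac{3 \left(\frac{1}{2} + L\right)}{-4 + L}$ ($n{\left(L \right)} = - 3 \frac{L + \frac{1}{2}}{L - 4} = - 3 \frac{\frac{1}{2} + L}{-4 + L} = - \frac{3 \left(\frac{1}{2} + L\right)}{-4 + L}$)
$\frac{R{\left(n{\left(-4 \right)},-3 \right)}}{y{\left(70,183 \right)}} + \frac{36120}{-34262} = \frac{\left(-72\right) \frac{1}{-3}}{70} + \frac{36120}{-34262} = \left(-72\right) \left(- \frac{1}{3}\right) \frac{1}{70} + 36120 \left(- \frac{1}{34262}\right) = 24 \cdot \frac{1}{70} - \frac{18060}{17131} = \frac{12}{35} - \frac{18060}{17131} = - \frac{426528}{599585}$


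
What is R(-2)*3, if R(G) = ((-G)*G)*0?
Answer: 0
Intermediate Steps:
R(G) = 0 (R(G) = -G**2*0 = 0)
R(-2)*3 = 0*3 = 0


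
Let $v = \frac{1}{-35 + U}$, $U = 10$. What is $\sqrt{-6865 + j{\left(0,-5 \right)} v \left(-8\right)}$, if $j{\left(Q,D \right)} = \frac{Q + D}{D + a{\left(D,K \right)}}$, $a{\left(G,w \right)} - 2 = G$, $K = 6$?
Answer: $\frac{2 i \sqrt{42905}}{5} \approx 82.854 i$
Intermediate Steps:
$a{\left(G,w \right)} = 2 + G$
$v = - \frac{1}{25}$ ($v = \frac{1}{-35 + 10} = \frac{1}{-25} = - \frac{1}{25} \approx -0.04$)
$j{\left(Q,D \right)} = \frac{D + Q}{2 + 2 D}$ ($j{\left(Q,D \right)} = \frac{Q + D}{D + \left(2 + D\right)} = \frac{D + Q}{2 + 2 D}$)
$\sqrt{-6865 + j{\left(0,-5 \right)} v \left(-8\right)} = \sqrt{-6865 + \frac{-5 + 0}{2 \left(1 - 5\right)} \left(- \frac{1}{25}\right) \left(-8\right)} = \sqrt{-6865 + \frac{1}{2} \frac{1}{-4} \left(-5\right) \left(- \frac{1}{25}\right) \left(-8\right)} = \sqrt{-6865 + \frac{1}{2} \left(- \frac{1}{4}\right) \left(-5\right) \left(- \frac{1}{25}\right) \left(-8\right)} = \sqrt{-6865 + \frac{5}{8} \left(- \frac{1}{25}\right) \left(-8\right)} = \sqrt{-6865 - - \frac{1}{5}} = \sqrt{-6865 + \frac{1}{5}} = \sqrt{- \frac{34324}{5}} = \frac{2 i \sqrt{42905}}{5}$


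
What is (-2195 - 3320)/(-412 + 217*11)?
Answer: -1103/395 ≈ -2.7924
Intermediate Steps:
(-2195 - 3320)/(-412 + 217*11) = -5515/(-412 + 2387) = -5515/1975 = -5515*1/1975 = -1103/395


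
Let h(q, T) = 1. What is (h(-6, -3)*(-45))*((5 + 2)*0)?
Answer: 0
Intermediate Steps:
(h(-6, -3)*(-45))*((5 + 2)*0) = (1*(-45))*((5 + 2)*0) = -315*0 = -45*0 = 0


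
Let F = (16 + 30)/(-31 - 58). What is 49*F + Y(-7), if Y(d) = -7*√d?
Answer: -2254/89 - 7*I*√7 ≈ -25.326 - 18.52*I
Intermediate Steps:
F = -46/89 (F = 46/(-89) = 46*(-1/89) = -46/89 ≈ -0.51685)
49*F + Y(-7) = 49*(-46/89) - 7*I*√7 = -2254/89 - 7*I*√7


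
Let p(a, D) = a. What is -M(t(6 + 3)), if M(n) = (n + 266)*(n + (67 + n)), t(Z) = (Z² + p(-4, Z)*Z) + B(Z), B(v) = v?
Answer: -56000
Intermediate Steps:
t(Z) = Z² - 3*Z (t(Z) = (Z² - 4*Z) + Z = Z² - 3*Z)
M(n) = (67 + 2*n)*(266 + n) (M(n) = (266 + n)*(67 + 2*n) = (67 + 2*n)*(266 + n))
-M(t(6 + 3)) = -(17822 + 2*((6 + 3)*(-3 + (6 + 3)))² + 599*((6 + 3)*(-3 + (6 + 3)))) = -(17822 + 2*(9*(-3 + 9))² + 599*(9*(-3 + 9))) = -(17822 + 2*(9*6)² + 599*(9*6)) = -(17822 + 2*54² + 599*54) = -(17822 + 2*2916 + 32346) = -(17822 + 5832 + 32346) = -1*56000 = -56000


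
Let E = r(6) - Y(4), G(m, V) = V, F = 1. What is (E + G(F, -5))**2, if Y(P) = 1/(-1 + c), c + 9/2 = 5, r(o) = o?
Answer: 9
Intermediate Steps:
c = 1/2 (c = -9/2 + 5 = 1/2 ≈ 0.50000)
Y(P) = -2 (Y(P) = 1/(-1 + 1/2) = 1/(-1/2) = -2)
E = 8 (E = 6 - 1*(-2) = 6 + 2 = 8)
(E + G(F, -5))**2 = (8 - 5)**2 = 3**2 = 9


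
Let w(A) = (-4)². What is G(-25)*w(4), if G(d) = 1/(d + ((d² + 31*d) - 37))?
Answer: -4/53 ≈ -0.075472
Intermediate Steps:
G(d) = 1/(-37 + d² + 32*d) (G(d) = 1/(d + (-37 + d² + 31*d)) = 1/(-37 + d² + 32*d))
w(A) = 16
G(-25)*w(4) = 16/(-37 + (-25)² + 32*(-25)) = 16/(-37 + 625 - 800) = 16/(-212) = -1/212*16 = -4/53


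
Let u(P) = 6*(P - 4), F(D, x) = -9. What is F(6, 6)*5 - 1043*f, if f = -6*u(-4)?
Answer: -300429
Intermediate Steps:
u(P) = -24 + 6*P (u(P) = 6*(-4 + P) = -24 + 6*P)
f = 288 (f = -6*(-24 + 6*(-4)) = -6*(-24 - 24) = -6*(-48) = 288)
F(6, 6)*5 - 1043*f = -9*5 - 1043*288 = -45 - 300384 = -300429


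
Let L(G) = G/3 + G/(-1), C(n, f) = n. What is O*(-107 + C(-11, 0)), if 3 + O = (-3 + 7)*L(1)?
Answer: 2006/3 ≈ 668.67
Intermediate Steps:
L(G) = -2*G/3 (L(G) = G*(⅓) + G*(-1) = G/3 - G = -2*G/3)
O = -17/3 (O = -3 + (-3 + 7)*(-⅔*1) = -3 + 4*(-⅔) = -3 - 8/3 = -17/3 ≈ -5.6667)
O*(-107 + C(-11, 0)) = -17*(-107 - 11)/3 = -17/3*(-118) = 2006/3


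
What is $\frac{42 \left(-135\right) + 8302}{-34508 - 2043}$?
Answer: $- \frac{2632}{36551} \approx -0.072009$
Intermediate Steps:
$\frac{42 \left(-135\right) + 8302}{-34508 - 2043} = \frac{-5670 + 8302}{-36551} = 2632 \left(- \frac{1}{36551}\right) = - \frac{2632}{36551}$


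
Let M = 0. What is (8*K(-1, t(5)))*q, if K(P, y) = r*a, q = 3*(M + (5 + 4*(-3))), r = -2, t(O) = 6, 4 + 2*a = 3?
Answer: -168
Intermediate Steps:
a = -½ (a = -2 + (½)*3 = -2 + 3/2 = -½ ≈ -0.50000)
q = -21 (q = 3*(0 + (5 + 4*(-3))) = 3*(0 + (5 - 12)) = 3*(0 - 7) = 3*(-7) = -21)
K(P, y) = 1 (K(P, y) = -2*(-½) = 1)
(8*K(-1, t(5)))*q = (8*1)*(-21) = 8*(-21) = -168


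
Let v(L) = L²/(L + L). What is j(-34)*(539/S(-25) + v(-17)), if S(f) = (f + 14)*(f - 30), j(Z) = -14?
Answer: 5859/55 ≈ 106.53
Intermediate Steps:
S(f) = (-30 + f)*(14 + f) (S(f) = (14 + f)*(-30 + f) = (-30 + f)*(14 + f))
v(L) = L/2 (v(L) = L²/((2*L)) = (1/(2*L))*L² = L/2)
j(-34)*(539/S(-25) + v(-17)) = -14*(539/(-420 + (-25)² - 16*(-25)) + (½)*(-17)) = -14*(539/(-420 + 625 + 400) - 17/2) = -14*(539/605 - 17/2) = -14*(539*(1/605) - 17/2) = -14*(49/55 - 17/2) = -14*(-837/110) = 5859/55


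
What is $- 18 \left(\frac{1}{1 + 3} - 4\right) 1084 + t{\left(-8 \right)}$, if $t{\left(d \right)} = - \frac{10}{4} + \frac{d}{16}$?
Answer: $73167$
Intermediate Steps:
$t{\left(d \right)} = - \frac{5}{2} + \frac{d}{16}$ ($t{\left(d \right)} = \left(-10\right) \frac{1}{4} + d \frac{1}{16} = - \frac{5}{2} + \frac{d}{16}$)
$- 18 \left(\frac{1}{1 + 3} - 4\right) 1084 + t{\left(-8 \right)} = - 18 \left(\frac{1}{1 + 3} - 4\right) 1084 + \left(- \frac{5}{2} + \frac{1}{16} \left(-8\right)\right) = - 18 \left(\frac{1}{4} - 4\right) 1084 - 3 = \left(-18\right) \left(- \frac{15}{4}\right) 1084 - 3 = \frac{135}{2} \cdot 1084 - 3 = 73170 - 3 = 73167$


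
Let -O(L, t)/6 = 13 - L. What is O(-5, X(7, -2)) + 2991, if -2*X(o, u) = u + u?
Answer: 2883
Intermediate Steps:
X(o, u) = -u (X(o, u) = -(u + u)/2 = -u)
O(L, t) = -78 + 6*L (O(L, t) = -6*(13 - L) = -78 + 6*L)
O(-5, X(7, -2)) + 2991 = (-78 + 6*(-5)) + 2991 = (-78 - 30) + 2991 = -108 + 2991 = 2883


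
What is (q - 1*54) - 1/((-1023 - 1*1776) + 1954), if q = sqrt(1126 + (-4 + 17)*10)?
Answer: -45629/845 + 2*sqrt(314) ≈ -18.559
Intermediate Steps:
q = 2*sqrt(314) (q = sqrt(1126 + 13*10) = sqrt(1126 + 130) = sqrt(1256) = 2*sqrt(314) ≈ 35.440)
(q - 1*54) - 1/((-1023 - 1*1776) + 1954) = (2*sqrt(314) - 1*54) - 1/((-1023 - 1*1776) + 1954) = (2*sqrt(314) - 54) - 1/((-1023 - 1776) + 1954) = (-54 + 2*sqrt(314)) - 1/(-2799 + 1954) = (-54 + 2*sqrt(314)) - 1/(-845) = (-54 + 2*sqrt(314)) - 1*(-1/845) = (-54 + 2*sqrt(314)) + 1/845 = -45629/845 + 2*sqrt(314)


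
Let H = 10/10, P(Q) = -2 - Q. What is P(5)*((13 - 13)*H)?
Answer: 0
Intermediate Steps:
H = 1 (H = 10*(⅒) = 1)
P(5)*((13 - 13)*H) = (-2 - 1*5)*((13 - 13)*1) = (-2 - 5)*(0*1) = -7*0 = 0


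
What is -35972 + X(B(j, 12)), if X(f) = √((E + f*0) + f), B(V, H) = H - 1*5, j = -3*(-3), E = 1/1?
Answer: -35972 + 2*√2 ≈ -35969.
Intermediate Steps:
E = 1
j = 9
B(V, H) = -5 + H (B(V, H) = H - 5 = -5 + H)
X(f) = √(1 + f) (X(f) = √((1 + f*0) + f) = √((1 + 0) + f) = √(1 + f))
-35972 + X(B(j, 12)) = -35972 + √(1 + (-5 + 12)) = -35972 + √(1 + 7) = -35972 + √8 = -35972 + 2*√2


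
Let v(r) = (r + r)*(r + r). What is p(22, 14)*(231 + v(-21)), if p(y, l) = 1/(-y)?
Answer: -1995/22 ≈ -90.682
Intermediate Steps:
v(r) = 4*r² (v(r) = (2*r)*(2*r) = 4*r²)
p(y, l) = -1/y
p(22, 14)*(231 + v(-21)) = (-1/22)*(231 + 4*(-21)²) = (-1*1/22)*(231 + 4*441) = -(231 + 1764)/22 = -1/22*1995 = -1995/22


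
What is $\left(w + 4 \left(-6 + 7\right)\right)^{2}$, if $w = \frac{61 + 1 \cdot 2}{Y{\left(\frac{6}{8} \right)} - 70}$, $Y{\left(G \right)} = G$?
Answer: $\frac{732736}{76729} \approx 9.5497$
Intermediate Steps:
$w = - \frac{252}{277}$ ($w = \frac{61 + 1 \cdot 2}{\frac{6}{8} - 70} = \frac{61 + 2}{6 \cdot \frac{1}{8} - 70} = \frac{63}{\frac{3}{4} - 70} = \frac{63}{- \frac{277}{4}} = 63 \left(- \frac{4}{277}\right) = - \frac{252}{277} \approx -0.90975$)
$\left(w + 4 \left(-6 + 7\right)\right)^{2} = \left(- \frac{252}{277} + 4 \left(-6 + 7\right)\right)^{2} = \left(- \frac{252}{277} + 4 \cdot 1\right)^{2} = \left(- \frac{252}{277} + 4\right)^{2} = \left(\frac{856}{277}\right)^{2} = \frac{732736}{76729}$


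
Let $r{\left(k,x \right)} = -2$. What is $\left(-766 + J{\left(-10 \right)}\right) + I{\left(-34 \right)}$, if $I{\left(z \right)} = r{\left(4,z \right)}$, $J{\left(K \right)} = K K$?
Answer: $-668$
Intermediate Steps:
$J{\left(K \right)} = K^{2}$
$I{\left(z \right)} = -2$
$\left(-766 + J{\left(-10 \right)}\right) + I{\left(-34 \right)} = \left(-766 + \left(-10\right)^{2}\right) - 2 = \left(-766 + 100\right) - 2 = -666 - 2 = -668$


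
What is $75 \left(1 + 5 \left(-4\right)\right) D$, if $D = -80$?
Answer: $114000$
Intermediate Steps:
$75 \left(1 + 5 \left(-4\right)\right) D = 75 \left(1 + 5 \left(-4\right)\right) \left(-80\right) = 75 \left(1 - 20\right) \left(-80\right) = 75 \left(-19\right) \left(-80\right) = \left(-1425\right) \left(-80\right) = 114000$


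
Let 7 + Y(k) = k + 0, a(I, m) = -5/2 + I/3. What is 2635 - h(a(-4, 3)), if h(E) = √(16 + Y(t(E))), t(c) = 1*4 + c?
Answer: 2635 - √330/6 ≈ 2632.0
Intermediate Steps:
a(I, m) = -5/2 + I/3 (a(I, m) = -5*½ + I*(⅓) = -5/2 + I/3)
t(c) = 4 + c
Y(k) = -7 + k (Y(k) = -7 + (k + 0) = -7 + k)
h(E) = √(13 + E) (h(E) = √(16 + (-7 + (4 + E))) = √(16 + (-3 + E)) = √(13 + E))
2635 - h(a(-4, 3)) = 2635 - √(13 + (-5/2 + (⅓)*(-4))) = 2635 - √(13 + (-5/2 - 4/3)) = 2635 - √(13 - 23/6) = 2635 - √(55/6) = 2635 - √330/6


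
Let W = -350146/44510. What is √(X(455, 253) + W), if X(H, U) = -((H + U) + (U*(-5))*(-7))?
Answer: I*√4740306943690/22255 ≈ 97.831*I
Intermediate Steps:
W = -175073/22255 (W = -350146*1/44510 = -175073/22255 ≈ -7.8667)
X(H, U) = -H - 36*U (X(H, U) = -((H + U) - 5*U*(-7)) = -((H + U) + 35*U) = -(H + 36*U) = -H - 36*U)
√(X(455, 253) + W) = √((-1*455 - 36*253) - 175073/22255) = √((-455 - 9108) - 175073/22255) = √(-9563 - 175073/22255) = √(-212999638/22255) = I*√4740306943690/22255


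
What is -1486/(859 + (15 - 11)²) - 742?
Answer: -650736/875 ≈ -743.70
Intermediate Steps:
-1486/(859 + (15 - 11)²) - 742 = -1486/(859 + 4²) - 742 = -1486/(859 + 16) - 742 = -1486/875 - 742 = -650736/875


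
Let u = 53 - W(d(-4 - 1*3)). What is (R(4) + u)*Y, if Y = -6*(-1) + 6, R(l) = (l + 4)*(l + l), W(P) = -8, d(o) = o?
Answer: 1500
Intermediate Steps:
R(l) = 2*l*(4 + l) (R(l) = (4 + l)*(2*l) = 2*l*(4 + l))
Y = 12 (Y = 6 + 6 = 12)
u = 61 (u = 53 - 1*(-8) = 53 + 8 = 61)
(R(4) + u)*Y = (2*4*(4 + 4) + 61)*12 = (2*4*8 + 61)*12 = (64 + 61)*12 = 125*12 = 1500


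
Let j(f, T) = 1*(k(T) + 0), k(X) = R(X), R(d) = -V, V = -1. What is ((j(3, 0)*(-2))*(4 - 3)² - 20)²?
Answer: 484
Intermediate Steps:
R(d) = 1 (R(d) = -1*(-1) = 1)
k(X) = 1
j(f, T) = 1 (j(f, T) = 1*(1 + 0) = 1*1 = 1)
((j(3, 0)*(-2))*(4 - 3)² - 20)² = ((1*(-2))*(4 - 3)² - 20)² = (-2*1² - 20)² = (-2*1 - 20)² = (-2 - 20)² = (-22)² = 484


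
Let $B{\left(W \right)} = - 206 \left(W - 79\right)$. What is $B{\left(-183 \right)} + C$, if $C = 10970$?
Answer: $64942$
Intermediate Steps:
$B{\left(W \right)} = 16274 - 206 W$ ($B{\left(W \right)} = - 206 \left(-79 + W\right) = 16274 - 206 W$)
$B{\left(-183 \right)} + C = \left(16274 - -37698\right) + 10970 = \left(16274 + 37698\right) + 10970 = 53972 + 10970 = 64942$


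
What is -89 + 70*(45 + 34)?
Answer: 5441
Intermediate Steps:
-89 + 70*(45 + 34) = -89 + 70*79 = -89 + 5530 = 5441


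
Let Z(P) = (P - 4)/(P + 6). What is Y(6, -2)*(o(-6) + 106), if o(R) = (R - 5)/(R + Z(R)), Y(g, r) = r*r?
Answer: 424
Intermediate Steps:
Z(P) = (-4 + P)/(6 + P)
Y(g, r) = r**2
o(R) = (-5 + R)/(R + (-4 + R)/(6 + R)) (o(R) = (R - 5)/(R + (-4 + R)/(6 + R)) = (-5 + R)/(R + (-4 + R)/(6 + R)))
Y(6, -2)*(o(-6) + 106) = (-2)**2*((-5 - 6)*(6 - 6)/(-4 - 6 - 6*(6 - 6)) + 106) = 4*(-11*0/(-4 - 6 - 6*0) + 106) = 4*(-11*0/(-4 - 6 + 0) + 106) = 4*(-11*0/(-10) + 106) = 4*(-1/10*(-11)*0 + 106) = 4*(0 + 106) = 4*106 = 424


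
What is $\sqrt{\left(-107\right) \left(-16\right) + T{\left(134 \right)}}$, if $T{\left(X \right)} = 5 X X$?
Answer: $2 \sqrt{22873} \approx 302.48$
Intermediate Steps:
$T{\left(X \right)} = 5 X^{2}$
$\sqrt{\left(-107\right) \left(-16\right) + T{\left(134 \right)}} = \sqrt{\left(-107\right) \left(-16\right) + 5 \cdot 134^{2}} = \sqrt{1712 + 5 \cdot 17956} = \sqrt{1712 + 89780} = \sqrt{91492} = 2 \sqrt{22873}$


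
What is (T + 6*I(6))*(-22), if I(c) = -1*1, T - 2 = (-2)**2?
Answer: 0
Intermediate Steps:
T = 6 (T = 2 + (-2)**2 = 2 + 4 = 6)
I(c) = -1
(T + 6*I(6))*(-22) = (6 + 6*(-1))*(-22) = (6 - 6)*(-22) = 0*(-22) = 0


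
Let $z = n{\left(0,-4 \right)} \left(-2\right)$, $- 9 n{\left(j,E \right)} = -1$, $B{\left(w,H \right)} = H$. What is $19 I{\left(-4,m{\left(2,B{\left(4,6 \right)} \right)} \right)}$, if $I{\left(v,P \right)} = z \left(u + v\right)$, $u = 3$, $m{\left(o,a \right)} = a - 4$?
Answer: $\frac{38}{9} \approx 4.2222$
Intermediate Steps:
$n{\left(j,E \right)} = \frac{1}{9}$ ($n{\left(j,E \right)} = \left(- \frac{1}{9}\right) \left(-1\right) = \frac{1}{9}$)
$m{\left(o,a \right)} = -4 + a$
$z = - \frac{2}{9}$ ($z = \frac{1}{9} \left(-2\right) = - \frac{2}{9} \approx -0.22222$)
$I{\left(v,P \right)} = - \frac{2}{3} - \frac{2 v}{9}$ ($I{\left(v,P \right)} = - \frac{2 \left(3 + v\right)}{9} = - \frac{2}{3} - \frac{2 v}{9}$)
$19 I{\left(-4,m{\left(2,B{\left(4,6 \right)} \right)} \right)} = 19 \left(- \frac{2}{3} - - \frac{8}{9}\right) = 19 \left(- \frac{2}{3} + \frac{8}{9}\right) = 19 \cdot \frac{2}{9} = \frac{38}{9}$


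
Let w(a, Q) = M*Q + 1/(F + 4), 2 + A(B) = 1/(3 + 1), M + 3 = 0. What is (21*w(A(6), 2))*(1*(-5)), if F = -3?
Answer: 525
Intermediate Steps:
M = -3 (M = -3 + 0 = -3)
A(B) = -7/4 (A(B) = -2 + 1/(3 + 1) = -2 + 1/4 = -2 + ¼ = -7/4)
w(a, Q) = 1 - 3*Q (w(a, Q) = -3*Q + 1/(-3 + 4) = -3*Q + 1/1 = -3*Q + 1 = 1 - 3*Q)
(21*w(A(6), 2))*(1*(-5)) = (21*(1 - 3*2))*(1*(-5)) = (21*(1 - 6))*(-5) = (21*(-5))*(-5) = -105*(-5) = 525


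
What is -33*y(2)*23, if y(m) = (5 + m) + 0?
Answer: -5313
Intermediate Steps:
y(m) = 5 + m
-33*y(2)*23 = -33*(5 + 2)*23 = -33*7*23 = -231*23 = -5313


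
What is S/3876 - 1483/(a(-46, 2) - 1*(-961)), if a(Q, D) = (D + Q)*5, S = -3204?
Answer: -35624/12597 ≈ -2.8280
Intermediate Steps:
a(Q, D) = 5*D + 5*Q
S/3876 - 1483/(a(-46, 2) - 1*(-961)) = -3204/3876 - 1483/((5*2 + 5*(-46)) - 1*(-961)) = -3204*1/3876 - 1483/((10 - 230) + 961) = -267/323 - 1483/(-220 + 961) = -267/323 - 1483/741 = -35624/12597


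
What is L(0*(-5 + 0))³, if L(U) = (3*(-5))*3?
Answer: -91125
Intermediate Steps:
L(U) = -45 (L(U) = -15*3 = -45)
L(0*(-5 + 0))³ = (-45)³ = -91125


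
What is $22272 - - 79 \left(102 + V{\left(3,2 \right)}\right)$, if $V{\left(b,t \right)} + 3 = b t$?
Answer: $30567$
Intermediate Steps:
$V{\left(b,t \right)} = -3 + b t$
$22272 - - 79 \left(102 + V{\left(3,2 \right)}\right) = 22272 - - 79 \left(102 + \left(-3 + 3 \cdot 2\right)\right) = 22272 - - 79 \left(102 + \left(-3 + 6\right)\right) = 22272 - - 79 \left(102 + 3\right) = 22272 - \left(-79\right) 105 = 22272 - -8295 = 22272 + 8295 = 30567$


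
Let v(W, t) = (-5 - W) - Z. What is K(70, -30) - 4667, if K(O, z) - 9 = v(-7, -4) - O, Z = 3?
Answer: -4729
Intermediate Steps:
v(W, t) = -8 - W (v(W, t) = (-5 - W) - 1*3 = (-5 - W) - 3 = -8 - W)
K(O, z) = 8 - O (K(O, z) = 9 + ((-8 - 1*(-7)) - O) = 9 + ((-8 + 7) - O) = 9 + (-1 - O) = 8 - O)
K(70, -30) - 4667 = (8 - 1*70) - 4667 = (8 - 70) - 4667 = -62 - 4667 = -4729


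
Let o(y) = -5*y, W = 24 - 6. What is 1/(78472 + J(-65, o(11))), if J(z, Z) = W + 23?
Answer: 1/78513 ≈ 1.2737e-5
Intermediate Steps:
W = 18
J(z, Z) = 41 (J(z, Z) = 18 + 23 = 41)
1/(78472 + J(-65, o(11))) = 1/(78472 + 41) = 1/78513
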